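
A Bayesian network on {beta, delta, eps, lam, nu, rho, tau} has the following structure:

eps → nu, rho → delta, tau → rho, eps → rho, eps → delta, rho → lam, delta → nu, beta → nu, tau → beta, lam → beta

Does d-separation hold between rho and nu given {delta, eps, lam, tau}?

6 paths connect rho and nu; each must be blocked for d-separation to hold:
  1. rho ← eps → nu — eps:fork[blocks] ⇒ blocked
  2. rho ← eps → delta → nu — eps:fork[blocks]; delta:chain[blocks] ⇒ blocked
  3. rho → delta ← eps → nu — delta:collider[open]; eps:fork[blocks] ⇒ blocked
  4. rho → delta → nu — delta:chain[blocks] ⇒ blocked
  5. rho → lam → beta → nu — lam:chain[blocks]; beta:chain[open] ⇒ blocked
  6. rho ← tau → beta → nu — tau:fork[blocks]; beta:chain[open] ⇒ blocked
Since every path is blocked, d-separation holds.

Yes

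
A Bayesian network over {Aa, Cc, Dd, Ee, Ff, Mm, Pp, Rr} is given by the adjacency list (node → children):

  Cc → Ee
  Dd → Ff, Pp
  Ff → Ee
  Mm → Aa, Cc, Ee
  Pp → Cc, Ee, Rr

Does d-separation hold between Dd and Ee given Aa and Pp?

No — Dd and Ee are not d-separated given {Aa, Pp}.

Enumerating the 4 paths from Dd to Ee and testing each for blocking by {Aa, Pp}:
Path 1: Dd → Ff → Ee
  Ff is a chain and Ff is not conditioned on — no node blocks this path, so it is active.
Path 2: Dd → Pp → Cc ← Mm → Ee
  Pp is a chain here and Pp is conditioned on, so the path is blocked at Pp.
Path 3: Dd → Pp → Cc → Ee
  Pp is a chain here and Pp is conditioned on, so the path is blocked at Pp.
Path 4: Dd → Pp → Ee
  Pp is a chain here and Pp is conditioned on, so the path is blocked at Pp.
At least one path is unblocked, so d-separation fails.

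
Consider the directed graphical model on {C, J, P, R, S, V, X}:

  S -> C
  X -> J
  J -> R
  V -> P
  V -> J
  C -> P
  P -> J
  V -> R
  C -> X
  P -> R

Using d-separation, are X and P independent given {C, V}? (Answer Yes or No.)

6 paths connect X and P; each must be blocked for d-separation to hold:
Path 1: X → J → R ← V → P
  R is a collider here and neither R nor any of its descendants is conditioned on, so the collider stays closed — the path is blocked at R.
Path 2: X → J → R ← P
  R is a collider here and neither R nor any of its descendants is conditioned on, so the collider stays closed — the path is blocked at R.
Path 3: X → J ← V → R ← P
  J is a collider here and neither J nor any of its descendants is conditioned on, so the collider stays closed — the path is blocked at J.
Path 4: X → J ← V → P
  J is a collider here and neither J nor any of its descendants is conditioned on, so the collider stays closed — the path is blocked at J.
Path 5: X → J ← P
  J is a collider here and neither J nor any of its descendants is conditioned on, so the collider stays closed — the path is blocked at J.
Path 6: X ← C → P
  C is a fork here and C is conditioned on, so the path is blocked at C.
Since every path is blocked, d-separation holds.

Yes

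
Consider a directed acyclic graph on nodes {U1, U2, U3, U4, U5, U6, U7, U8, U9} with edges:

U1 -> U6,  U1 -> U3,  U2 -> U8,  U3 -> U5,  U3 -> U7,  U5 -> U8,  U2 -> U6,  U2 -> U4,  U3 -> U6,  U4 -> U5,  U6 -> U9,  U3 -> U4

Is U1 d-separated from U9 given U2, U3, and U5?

No

6 paths connect U1 and U9; each must be blocked for d-separation to hold:
  1. U1 → U6 → U9 — U6:chain[open] ⇒ active
  2. U1 → U3 → U6 → U9 — U3:chain[blocks]; U6:chain[open] ⇒ blocked
  3. U1 → U3 → U4 → U5 → U8 ← U2 → U6 → U9 — U3:chain[blocks]; U4:chain[open]; U5:chain[blocks]; U8:collider[blocks]; U2:fork[blocks]; U6:chain[open] ⇒ blocked
  4. U1 → U3 → U4 ← U2 → U6 → U9 — U3:chain[blocks]; U4:collider[open]; U2:fork[blocks]; U6:chain[open] ⇒ blocked
  5. U1 → U3 → U5 → U8 ← U2 → U6 → U9 — U3:chain[blocks]; U5:chain[blocks]; U8:collider[blocks]; U2:fork[blocks]; U6:chain[open] ⇒ blocked
  6. U1 → U3 → U5 ← U4 ← U2 → U6 → U9 — U3:chain[blocks]; U5:collider[open]; U4:chain[open]; U2:fork[blocks]; U6:chain[open] ⇒ blocked
Since the path U1 → U6 → U9 is active, U1 and U9 are not d-separated given {U2, U3, U5}.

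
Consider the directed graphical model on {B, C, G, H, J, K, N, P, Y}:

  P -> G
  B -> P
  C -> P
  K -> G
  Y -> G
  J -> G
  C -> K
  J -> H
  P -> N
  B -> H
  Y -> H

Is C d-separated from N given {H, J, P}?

We examine all 4 paths between C and N:
Path 1: C → P → N
  P is a chain here and P is conditioned on, so the path is blocked at P.
Path 2: C → K → G ← P → N
  G is a collider here and neither G nor any of its descendants is conditioned on, so the collider stays closed — the path is blocked at G.
Path 3: C → K → G ← J → H ← B → P → N
  G is a collider here and neither G nor any of its descendants is conditioned on, so the collider stays closed — the path is blocked at G.
Path 4: C → K → G ← Y → H ← B → P → N
  G is a collider here and neither G nor any of its descendants is conditioned on, so the collider stays closed — the path is blocked at G.
Every path is blocked, so C and N are d-separated given {H, J, P}.

Yes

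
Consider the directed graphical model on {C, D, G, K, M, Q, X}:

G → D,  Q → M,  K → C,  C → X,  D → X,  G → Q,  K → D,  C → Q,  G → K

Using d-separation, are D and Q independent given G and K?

Yes

Enumerating the 6 paths from D to Q and testing each for blocking by {G, K}:
Path 1: D ← G → K → C → Q
  G is a fork here and G is conditioned on, so the path is blocked at G.
Path 2: D ← G → Q
  G is a fork here and G is conditioned on, so the path is blocked at G.
Path 3: D → X ← C ← K ← G → Q
  X is a collider here and neither X nor any of its descendants is conditioned on, so the collider stays closed — the path is blocked at X.
Path 4: D → X ← C → Q
  X is a collider here and neither X nor any of its descendants is conditioned on, so the collider stays closed — the path is blocked at X.
Path 5: D ← K → C → Q
  K is a fork here and K is conditioned on, so the path is blocked at K.
Path 6: D ← K ← G → Q
  K is a chain here and K is conditioned on, so the path is blocked at K.
Every path is blocked, so D and Q are d-separated given {G, K}.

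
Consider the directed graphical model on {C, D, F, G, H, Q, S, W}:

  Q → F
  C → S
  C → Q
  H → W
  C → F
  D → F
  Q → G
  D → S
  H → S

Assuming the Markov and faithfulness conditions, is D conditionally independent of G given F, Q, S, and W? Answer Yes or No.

There are 4 undirected paths between D and G; checking each against the conditioning set {F, Q, S, W}:
  1. D → F ← Q → G — F:collider[open]; Q:fork[blocks] ⇒ blocked
  2. D → F ← C → Q → G — F:collider[open]; C:fork[open]; Q:chain[blocks] ⇒ blocked
  3. D → S ← C → Q → G — S:collider[open]; C:fork[open]; Q:chain[blocks] ⇒ blocked
  4. D → S ← C → F ← Q → G — S:collider[open]; C:fork[open]; F:collider[open]; Q:fork[blocks] ⇒ blocked
Since every path is blocked, d-separation holds.

Yes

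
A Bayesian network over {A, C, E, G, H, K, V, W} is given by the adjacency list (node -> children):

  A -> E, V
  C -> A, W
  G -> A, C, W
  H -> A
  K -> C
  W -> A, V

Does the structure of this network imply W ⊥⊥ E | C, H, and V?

We examine all 6 paths between W and E:
Path 1: W ← C ← G → A → E
  C is a chain here and C is conditioned on, so the path is blocked at C.
Path 2: W ← C → A → E
  C is a fork here and C is conditioned on, so the path is blocked at C.
Path 3: W → V ← A → E
  V is a collider and V is conditioned on, which opens it; A is a fork and A is not conditioned on — no node blocks this path, so it is active.
Path 4: W ← G → C → A → E
  C is a chain here and C is conditioned on, so the path is blocked at C.
Path 5: W ← G → A → E
  G is a fork and G is not conditioned on; A is a chain and A is not conditioned on — no node blocks this path, so it is active.
Path 6: W → A → E
  A is a chain and A is not conditioned on — no node blocks this path, so it is active.
Since the path W → V ← A → E is active, W and E are not d-separated given {C, H, V}.

No — W and E are not d-separated given {C, H, V}.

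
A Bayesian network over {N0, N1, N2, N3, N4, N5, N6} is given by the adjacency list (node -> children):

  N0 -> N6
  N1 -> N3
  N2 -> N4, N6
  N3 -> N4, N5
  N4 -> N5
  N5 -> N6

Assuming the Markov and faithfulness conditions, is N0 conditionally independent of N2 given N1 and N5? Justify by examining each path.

Yes

We examine all 3 paths between N0 and N2:
  1. N0 → N6 ← N5 ← N4 ← N2 — N6:collider[blocks]; N5:chain[blocks]; N4:chain[open] ⇒ blocked
  2. N0 → N6 ← N5 ← N3 → N4 ← N2 — N6:collider[blocks]; N5:chain[blocks]; N3:fork[open]; N4:collider[open] ⇒ blocked
  3. N0 → N6 ← N2 — N6:collider[blocks] ⇒ blocked
All paths are blocked; N0 ⊥ N2 | {N1, N5} holds.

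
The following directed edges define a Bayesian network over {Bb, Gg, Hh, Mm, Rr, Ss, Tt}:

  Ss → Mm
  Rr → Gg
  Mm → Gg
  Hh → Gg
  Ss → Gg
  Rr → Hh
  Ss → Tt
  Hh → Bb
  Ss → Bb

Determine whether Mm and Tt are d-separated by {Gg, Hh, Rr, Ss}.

Enumerating the 4 paths from Mm to Tt and testing each for blocking by {Gg, Hh, Rr, Ss}:
Path 1: Mm → Gg ← Rr → Hh → Bb ← Ss → Tt
  Rr is a fork here and Rr is conditioned on, so the path is blocked at Rr.
Path 2: Mm → Gg ← Hh → Bb ← Ss → Tt
  Hh is a fork here and Hh is conditioned on, so the path is blocked at Hh.
Path 3: Mm → Gg ← Ss → Tt
  Ss is a fork here and Ss is conditioned on, so the path is blocked at Ss.
Path 4: Mm ← Ss → Tt
  Ss is a fork here and Ss is conditioned on, so the path is blocked at Ss.
Since every path is blocked, d-separation holds.

Yes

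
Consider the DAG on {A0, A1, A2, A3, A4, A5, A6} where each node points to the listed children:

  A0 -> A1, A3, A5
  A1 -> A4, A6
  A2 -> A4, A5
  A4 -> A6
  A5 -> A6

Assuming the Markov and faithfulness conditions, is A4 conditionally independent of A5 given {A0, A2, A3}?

Yes — A4 and A5 are d-separated given {A0, A2, A3}.

Enumerating the 5 paths from A4 to A5 and testing each for blocking by {A0, A2, A3}:
Path 1: A4 ← A1 ← A0 → A5
  A0 is a fork here and A0 is conditioned on, so the path is blocked at A0.
Path 2: A4 ← A1 → A6 ← A5
  A6 is a collider here and neither A6 nor any of its descendants is conditioned on, so the collider stays closed — the path is blocked at A6.
Path 3: A4 ← A2 → A5
  A2 is a fork here and A2 is conditioned on, so the path is blocked at A2.
Path 4: A4 → A6 ← A1 ← A0 → A5
  A6 is a collider here and neither A6 nor any of its descendants is conditioned on, so the collider stays closed — the path is blocked at A6.
Path 5: A4 → A6 ← A5
  A6 is a collider here and neither A6 nor any of its descendants is conditioned on, so the collider stays closed — the path is blocked at A6.
All paths are blocked; A4 ⊥ A5 | {A0, A2, A3} holds.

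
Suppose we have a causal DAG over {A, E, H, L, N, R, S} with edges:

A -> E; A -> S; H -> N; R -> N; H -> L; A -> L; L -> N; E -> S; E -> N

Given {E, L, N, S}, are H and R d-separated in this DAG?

Enumerating the 4 paths from H to R and testing each for blocking by {E, L, N, S}:
Path 1: H → N ← R
  N is a collider and N is conditioned on, which opens it — no node blocks this path, so it is active.
Path 2: H → L ← A → E → N ← R
  E is a chain here and E is conditioned on, so the path is blocked at E.
Path 3: H → L ← A → S ← E → N ← R
  E is a fork here and E is conditioned on, so the path is blocked at E.
Path 4: H → L → N ← R
  L is a chain here and L is conditioned on, so the path is blocked at L.
Because an active path exists, H and R are not d-separated.

No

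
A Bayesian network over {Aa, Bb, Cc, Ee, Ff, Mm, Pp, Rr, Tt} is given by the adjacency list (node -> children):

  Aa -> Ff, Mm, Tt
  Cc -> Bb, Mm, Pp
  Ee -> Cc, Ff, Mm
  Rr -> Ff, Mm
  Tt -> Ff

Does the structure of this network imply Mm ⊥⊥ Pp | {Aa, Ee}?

No

There are 5 undirected paths between Mm and Pp; checking each against the conditioning set {Aa, Ee}:
Path 1: Mm ← Rr → Ff ← Ee → Cc → Pp
  Ff is a collider here and neither Ff nor any of its descendants is conditioned on, so the collider stays closed — the path is blocked at Ff.
Path 2: Mm ← Aa → Tt → Ff ← Ee → Cc → Pp
  Aa is a fork here and Aa is conditioned on, so the path is blocked at Aa.
Path 3: Mm ← Aa → Ff ← Ee → Cc → Pp
  Aa is a fork here and Aa is conditioned on, so the path is blocked at Aa.
Path 4: Mm ← Cc → Pp
  Cc is a fork and Cc is not conditioned on — no node blocks this path, so it is active.
Path 5: Mm ← Ee → Cc → Pp
  Ee is a fork here and Ee is conditioned on, so the path is blocked at Ee.
Because an active path exists, Mm and Pp are not d-separated.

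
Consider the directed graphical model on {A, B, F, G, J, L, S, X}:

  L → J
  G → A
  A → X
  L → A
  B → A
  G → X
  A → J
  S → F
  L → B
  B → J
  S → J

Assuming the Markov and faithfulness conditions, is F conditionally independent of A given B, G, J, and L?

No

There are 5 undirected paths between F and A; checking each against the conditioning set {B, G, J, L}:
Path 1: F ← S → J ← L → B → A
  L is a fork here and L is conditioned on, so the path is blocked at L.
Path 2: F ← S → J ← L → A
  L is a fork here and L is conditioned on, so the path is blocked at L.
Path 3: F ← S → J ← B ← L → A
  B is a chain here and B is conditioned on, so the path is blocked at B.
Path 4: F ← S → J ← B → A
  B is a fork here and B is conditioned on, so the path is blocked at B.
Path 5: F ← S → J ← A
  S is a fork and S is not conditioned on; J is a collider and J is conditioned on, which opens it — no node blocks this path, so it is active.
Because an active path exists, F and A are not d-separated.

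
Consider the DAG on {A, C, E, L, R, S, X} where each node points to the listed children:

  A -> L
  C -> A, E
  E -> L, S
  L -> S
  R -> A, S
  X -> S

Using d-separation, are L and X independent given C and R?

Yes — L and X are d-separated given {C, R}.

There are 5 undirected paths between L and X; checking each against the conditioning set {C, R}:
Path 1: L ← A ← C → E → S ← X
  C is a fork here and C is conditioned on, so the path is blocked at C.
Path 2: L ← A ← R → S ← X
  R is a fork here and R is conditioned on, so the path is blocked at R.
Path 3: L → S ← X
  S is a collider here and neither S nor any of its descendants is conditioned on, so the collider stays closed — the path is blocked at S.
Path 4: L ← E → S ← X
  S is a collider here and neither S nor any of its descendants is conditioned on, so the collider stays closed — the path is blocked at S.
Path 5: L ← E ← C → A ← R → S ← X
  C is a fork here and C is conditioned on, so the path is blocked at C.
Since every path is blocked, d-separation holds.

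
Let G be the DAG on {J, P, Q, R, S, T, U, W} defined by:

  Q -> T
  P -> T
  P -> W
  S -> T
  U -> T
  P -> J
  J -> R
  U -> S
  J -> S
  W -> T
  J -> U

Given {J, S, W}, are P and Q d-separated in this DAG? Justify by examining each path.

Yes

We examine all 6 paths between P and Q:
Path 1: P → W → T ← Q
  W is a chain here and W is conditioned on, so the path is blocked at W.
Path 2: P → T ← Q
  T is a collider here and neither T nor any of its descendants is conditioned on, so the collider stays closed — the path is blocked at T.
Path 3: P → J → U → T ← Q
  J is a chain here and J is conditioned on, so the path is blocked at J.
Path 4: P → J → U → S → T ← Q
  J is a chain here and J is conditioned on, so the path is blocked at J.
Path 5: P → J → S ← U → T ← Q
  J is a chain here and J is conditioned on, so the path is blocked at J.
Path 6: P → J → S → T ← Q
  J is a chain here and J is conditioned on, so the path is blocked at J.
All paths are blocked; P ⊥ Q | {J, S, W} holds.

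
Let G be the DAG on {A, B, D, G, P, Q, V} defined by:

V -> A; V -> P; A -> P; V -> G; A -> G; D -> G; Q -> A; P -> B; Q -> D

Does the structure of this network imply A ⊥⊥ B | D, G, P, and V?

We examine all 4 paths between A and B:
  1. A ← Q → D → G ← V → P → B — Q:fork[open]; D:chain[blocks]; G:collider[open]; V:fork[blocks]; P:chain[blocks] ⇒ blocked
  2. A → G ← V → P → B — G:collider[open]; V:fork[blocks]; P:chain[blocks] ⇒ blocked
  3. A → P → B — P:chain[blocks] ⇒ blocked
  4. A ← V → P → B — V:fork[blocks]; P:chain[blocks] ⇒ blocked
All paths are blocked; A ⊥ B | {D, G, P, V} holds.

Yes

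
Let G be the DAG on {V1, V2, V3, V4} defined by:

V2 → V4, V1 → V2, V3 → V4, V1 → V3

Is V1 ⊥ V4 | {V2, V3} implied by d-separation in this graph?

Yes

There are 2 undirected paths between V1 and V4; checking each against the conditioning set {V2, V3}:
Path 1: V1 → V2 → V4
  V2 is a chain here and V2 is conditioned on, so the path is blocked at V2.
Path 2: V1 → V3 → V4
  V3 is a chain here and V3 is conditioned on, so the path is blocked at V3.
All paths are blocked; V1 ⊥ V4 | {V2, V3} holds.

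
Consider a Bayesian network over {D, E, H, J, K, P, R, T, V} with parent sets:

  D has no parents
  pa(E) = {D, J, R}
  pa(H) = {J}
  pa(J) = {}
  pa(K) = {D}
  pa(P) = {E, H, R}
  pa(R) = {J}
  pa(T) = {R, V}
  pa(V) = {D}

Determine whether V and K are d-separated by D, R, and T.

Yes

There are 6 undirected paths between V and K; checking each against the conditioning set {D, R, T}:
  1. V ← D → K — D:fork[blocks] ⇒ blocked
  2. V → T ← R ← J → E ← D → K — T:collider[open]; R:chain[blocks]; J:fork[open]; E:collider[blocks]; D:fork[blocks] ⇒ blocked
  3. V → T ← R ← J → H → P ← E ← D → K — T:collider[open]; R:chain[blocks]; J:fork[open]; H:chain[open]; P:collider[blocks]; E:chain[open]; D:fork[blocks] ⇒ blocked
  4. V → T ← R → E ← D → K — T:collider[open]; R:fork[blocks]; E:collider[blocks]; D:fork[blocks] ⇒ blocked
  5. V → T ← R → P ← E ← D → K — T:collider[open]; R:fork[blocks]; P:collider[blocks]; E:chain[open]; D:fork[blocks] ⇒ blocked
  6. V → T ← R → P ← H ← J → E ← D → K — T:collider[open]; R:fork[blocks]; P:collider[blocks]; H:chain[open]; J:fork[open]; E:collider[blocks]; D:fork[blocks] ⇒ blocked
Since every path is blocked, d-separation holds.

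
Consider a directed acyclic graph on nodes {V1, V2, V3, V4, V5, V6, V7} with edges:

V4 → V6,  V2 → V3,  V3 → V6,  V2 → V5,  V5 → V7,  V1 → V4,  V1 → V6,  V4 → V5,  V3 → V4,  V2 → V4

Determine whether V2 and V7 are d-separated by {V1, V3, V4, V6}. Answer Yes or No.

No

We examine all 5 paths between V2 and V7:
  1. V2 → V4 → V5 → V7 — V4:chain[blocks]; V5:chain[open] ⇒ blocked
  2. V2 → V3 → V4 → V5 → V7 — V3:chain[blocks]; V4:chain[blocks]; V5:chain[open] ⇒ blocked
  3. V2 → V3 → V6 ← V4 → V5 → V7 — V3:chain[blocks]; V6:collider[open]; V4:fork[blocks]; V5:chain[open] ⇒ blocked
  4. V2 → V3 → V6 ← V1 → V4 → V5 → V7 — V3:chain[blocks]; V6:collider[open]; V1:fork[blocks]; V4:chain[blocks]; V5:chain[open] ⇒ blocked
  5. V2 → V5 → V7 — V5:chain[open] ⇒ active
Since the path V2 → V5 → V7 is active, V2 and V7 are not d-separated given {V1, V3, V4, V6}.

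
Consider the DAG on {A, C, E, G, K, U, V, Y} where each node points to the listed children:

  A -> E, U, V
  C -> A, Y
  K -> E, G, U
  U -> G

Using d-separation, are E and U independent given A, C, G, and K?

Enumerating the 3 paths from E to U and testing each for blocking by {A, C, G, K}:
Path 1: E ← A → U
  A is a fork here and A is conditioned on, so the path is blocked at A.
Path 2: E ← K → U
  K is a fork here and K is conditioned on, so the path is blocked at K.
Path 3: E ← K → G ← U
  K is a fork here and K is conditioned on, so the path is blocked at K.
Since every path is blocked, d-separation holds.

Yes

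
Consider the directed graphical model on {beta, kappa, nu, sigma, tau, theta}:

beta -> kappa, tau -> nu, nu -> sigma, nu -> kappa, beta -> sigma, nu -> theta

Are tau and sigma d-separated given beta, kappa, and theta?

There are 2 undirected paths between tau and sigma; checking each against the conditioning set {beta, kappa, theta}:
  1. tau → nu → kappa ← beta → sigma — nu:chain[open]; kappa:collider[open]; beta:fork[blocks] ⇒ blocked
  2. tau → nu → sigma — nu:chain[open] ⇒ active
Since the path tau → nu → sigma is active, tau and sigma are not d-separated given {beta, kappa, theta}.

No — tau and sigma are not d-separated given {beta, kappa, theta}.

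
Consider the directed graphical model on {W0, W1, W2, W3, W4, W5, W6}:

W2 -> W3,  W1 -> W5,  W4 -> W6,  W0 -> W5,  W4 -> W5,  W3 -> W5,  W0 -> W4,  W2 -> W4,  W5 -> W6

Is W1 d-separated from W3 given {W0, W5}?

No — W1 and W3 are not d-separated given {W0, W5}.

4 paths connect W1 and W3; each must be blocked for d-separation to hold:
  1. W1 → W5 ← W3 — W5:collider[open] ⇒ active
  2. W1 → W5 → W6 ← W4 ← W2 → W3 — W5:chain[blocks]; W6:collider[blocks]; W4:chain[open]; W2:fork[open] ⇒ blocked
  3. W1 → W5 ← W0 → W4 ← W2 → W3 — W5:collider[open]; W0:fork[blocks]; W4:collider[open]; W2:fork[open] ⇒ blocked
  4. W1 → W5 ← W4 ← W2 → W3 — W5:collider[open]; W4:chain[open]; W2:fork[open] ⇒ active
Because an active path exists, W1 and W3 are not d-separated.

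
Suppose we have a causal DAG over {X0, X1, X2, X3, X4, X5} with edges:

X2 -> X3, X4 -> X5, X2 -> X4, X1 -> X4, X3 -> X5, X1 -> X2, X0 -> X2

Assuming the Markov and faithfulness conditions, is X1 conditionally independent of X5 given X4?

No

4 paths connect X1 and X5; each must be blocked for d-separation to hold:
Path 1: X1 → X4 → X5
  X4 is a chain here and X4 is conditioned on, so the path is blocked at X4.
Path 2: X1 → X4 ← X2 → X3 → X5
  X4 is a collider and X4 is conditioned on, which opens it; X2 is a fork and X2 is not conditioned on; X3 is a chain and X3 is not conditioned on — no node blocks this path, so it is active.
Path 3: X1 → X2 → X4 → X5
  X4 is a chain here and X4 is conditioned on, so the path is blocked at X4.
Path 4: X1 → X2 → X3 → X5
  X2 is a chain and X2 is not conditioned on; X3 is a chain and X3 is not conditioned on — no node blocks this path, so it is active.
Because an active path exists, X1 and X5 are not d-separated.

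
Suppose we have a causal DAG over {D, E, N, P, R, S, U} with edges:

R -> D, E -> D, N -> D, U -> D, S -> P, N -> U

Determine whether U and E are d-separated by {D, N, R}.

No — U and E are not d-separated given {D, N, R}.

Enumerating the 2 paths from U to E and testing each for blocking by {D, N, R}:
Path 1: U ← N → D ← E
  N is a fork here and N is conditioned on, so the path is blocked at N.
Path 2: U → D ← E
  D is a collider and D is conditioned on, which opens it — no node blocks this path, so it is active.
Since the path U → D ← E is active, U and E are not d-separated given {D, N, R}.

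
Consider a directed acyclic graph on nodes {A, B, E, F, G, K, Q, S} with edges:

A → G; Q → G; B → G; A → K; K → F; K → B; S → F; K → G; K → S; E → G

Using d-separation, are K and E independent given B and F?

Yes

We examine all 3 paths between K and E:
Path 1: K → G ← E
  G is a collider here and neither G nor any of its descendants is conditioned on, so the collider stays closed — the path is blocked at G.
Path 2: K ← A → G ← E
  G is a collider here and neither G nor any of its descendants is conditioned on, so the collider stays closed — the path is blocked at G.
Path 3: K → B → G ← E
  B is a chain here and B is conditioned on, so the path is blocked at B.
Every path is blocked, so K and E are d-separated given {B, F}.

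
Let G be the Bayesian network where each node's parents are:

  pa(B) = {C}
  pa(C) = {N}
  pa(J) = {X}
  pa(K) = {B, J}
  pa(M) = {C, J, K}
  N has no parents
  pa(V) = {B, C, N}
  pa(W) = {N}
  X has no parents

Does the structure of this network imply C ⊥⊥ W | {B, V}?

5 paths connect C and W; each must be blocked for d-separation to hold:
  1. C → M ← K ← B → V ← N → W — M:collider[blocks]; K:chain[open]; B:fork[blocks]; V:collider[open]; N:fork[open] ⇒ blocked
  2. C → M ← J → K ← B → V ← N → W — M:collider[blocks]; J:fork[open]; K:collider[blocks]; B:fork[blocks]; V:collider[open]; N:fork[open] ⇒ blocked
  3. C → B → V ← N → W — B:chain[blocks]; V:collider[open]; N:fork[open] ⇒ blocked
  4. C ← N → W — N:fork[open] ⇒ active
  5. C → V ← N → W — V:collider[open]; N:fork[open] ⇒ active
Because an active path exists, C and W are not d-separated.

No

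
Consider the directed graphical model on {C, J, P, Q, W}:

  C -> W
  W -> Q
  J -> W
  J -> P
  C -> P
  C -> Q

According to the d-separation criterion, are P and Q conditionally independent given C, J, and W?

There are 4 undirected paths between P and Q; checking each against the conditioning set {C, J, W}:
  1. P ← C → W → Q — C:fork[blocks]; W:chain[blocks] ⇒ blocked
  2. P ← C → Q — C:fork[blocks] ⇒ blocked
  3. P ← J → W ← C → Q — J:fork[blocks]; W:collider[open]; C:fork[blocks] ⇒ blocked
  4. P ← J → W → Q — J:fork[blocks]; W:chain[blocks] ⇒ blocked
Every path is blocked, so P and Q are d-separated given {C, J, W}.

Yes — P and Q are d-separated given {C, J, W}.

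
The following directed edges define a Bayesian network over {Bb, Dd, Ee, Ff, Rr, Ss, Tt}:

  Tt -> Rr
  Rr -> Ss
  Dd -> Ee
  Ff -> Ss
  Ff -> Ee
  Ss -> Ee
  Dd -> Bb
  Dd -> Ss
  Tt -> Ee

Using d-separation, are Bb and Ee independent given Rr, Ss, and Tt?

Enumerating the 4 paths from Bb to Ee and testing each for blocking by {Rr, Ss, Tt}:
Path 1: Bb ← Dd → Ee
  Dd is a fork and Dd is not conditioned on — no node blocks this path, so it is active.
Path 2: Bb ← Dd → Ss ← Ff → Ee
  Dd is a fork and Dd is not conditioned on; Ss is a collider and Ss is conditioned on, which opens it; Ff is a fork and Ff is not conditioned on — no node blocks this path, so it is active.
Path 3: Bb ← Dd → Ss ← Rr ← Tt → Ee
  Rr is a chain here and Rr is conditioned on, so the path is blocked at Rr.
Path 4: Bb ← Dd → Ss → Ee
  Ss is a chain here and Ss is conditioned on, so the path is blocked at Ss.
Since the path Bb ← Dd → Ee is active, Bb and Ee are not d-separated given {Rr, Ss, Tt}.

No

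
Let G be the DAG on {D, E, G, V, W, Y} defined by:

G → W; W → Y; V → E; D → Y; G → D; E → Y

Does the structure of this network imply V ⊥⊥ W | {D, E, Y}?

We examine all 2 paths between V and W:
Path 1: V → E → Y ← D ← G → W
  E is a chain here and E is conditioned on, so the path is blocked at E.
Path 2: V → E → Y ← W
  E is a chain here and E is conditioned on, so the path is blocked at E.
All paths are blocked; V ⊥ W | {D, E, Y} holds.

Yes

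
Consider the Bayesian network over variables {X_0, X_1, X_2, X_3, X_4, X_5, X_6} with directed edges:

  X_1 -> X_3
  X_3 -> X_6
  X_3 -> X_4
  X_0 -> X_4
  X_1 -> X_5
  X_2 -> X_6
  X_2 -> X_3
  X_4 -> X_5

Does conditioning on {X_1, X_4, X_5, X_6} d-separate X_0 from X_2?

There are 4 undirected paths between X_0 and X_2; checking each against the conditioning set {X_1, X_4, X_5, X_6}:
  1. X_0 → X_4 ← X_3 → X_6 ← X_2 — X_4:collider[open]; X_3:fork[open]; X_6:collider[open] ⇒ active
  2. X_0 → X_4 ← X_3 ← X_2 — X_4:collider[open]; X_3:chain[open] ⇒ active
  3. X_0 → X_4 → X_5 ← X_1 → X_3 → X_6 ← X_2 — X_4:chain[blocks]; X_5:collider[open]; X_1:fork[blocks]; X_3:chain[open]; X_6:collider[open] ⇒ blocked
  4. X_0 → X_4 → X_5 ← X_1 → X_3 ← X_2 — X_4:chain[blocks]; X_5:collider[open]; X_1:fork[blocks]; X_3:collider[open] ⇒ blocked
At least one path is unblocked, so d-separation fails.

No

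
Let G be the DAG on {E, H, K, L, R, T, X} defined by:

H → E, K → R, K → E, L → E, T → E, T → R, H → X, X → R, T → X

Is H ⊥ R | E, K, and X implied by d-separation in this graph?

No

There are 6 undirected paths between H and R; checking each against the conditioning set {E, K, X}:
  1. H → E ← K → R — E:collider[open]; K:fork[blocks] ⇒ blocked
  2. H → E ← T → R — E:collider[open]; T:fork[open] ⇒ active
  3. H → E ← T → X → R — E:collider[open]; T:fork[open]; X:chain[blocks] ⇒ blocked
  4. H → X → R — X:chain[blocks] ⇒ blocked
  5. H → X ← T → E ← K → R — X:collider[open]; T:fork[open]; E:collider[open]; K:fork[blocks] ⇒ blocked
  6. H → X ← T → R — X:collider[open]; T:fork[open] ⇒ active
At least one path is unblocked, so d-separation fails.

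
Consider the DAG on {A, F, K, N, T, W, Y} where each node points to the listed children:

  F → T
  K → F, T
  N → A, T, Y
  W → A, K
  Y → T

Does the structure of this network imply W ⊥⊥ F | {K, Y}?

We examine all 6 paths between W and F:
Path 1: W → A ← N → Y → T ← K → F
  A is a collider here and neither A nor any of its descendants is conditioned on, so the collider stays closed — the path is blocked at A.
Path 2: W → A ← N → Y → T ← F
  A is a collider here and neither A nor any of its descendants is conditioned on, so the collider stays closed — the path is blocked at A.
Path 3: W → A ← N → T ← K → F
  A is a collider here and neither A nor any of its descendants is conditioned on, so the collider stays closed — the path is blocked at A.
Path 4: W → A ← N → T ← F
  A is a collider here and neither A nor any of its descendants is conditioned on, so the collider stays closed — the path is blocked at A.
Path 5: W → K → T ← F
  K is a chain here and K is conditioned on, so the path is blocked at K.
Path 6: W → K → F
  K is a chain here and K is conditioned on, so the path is blocked at K.
Since every path is blocked, d-separation holds.

Yes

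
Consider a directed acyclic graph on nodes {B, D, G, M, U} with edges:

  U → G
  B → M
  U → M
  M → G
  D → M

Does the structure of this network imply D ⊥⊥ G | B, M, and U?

Yes

2 paths connect D and G; each must be blocked for d-separation to hold:
  1. D → M → G — M:chain[blocks] ⇒ blocked
  2. D → M ← U → G — M:collider[open]; U:fork[blocks] ⇒ blocked
Since every path is blocked, d-separation holds.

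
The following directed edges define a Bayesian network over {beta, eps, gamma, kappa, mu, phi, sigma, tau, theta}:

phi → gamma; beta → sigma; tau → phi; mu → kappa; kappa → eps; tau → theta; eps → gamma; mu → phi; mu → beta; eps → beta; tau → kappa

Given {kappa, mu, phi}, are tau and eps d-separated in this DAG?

There are 6 undirected paths between tau and eps; checking each against the conditioning set {kappa, mu, phi}:
  1. tau → kappa → eps — kappa:chain[blocks] ⇒ blocked
  2. tau → kappa ← mu → beta ← eps — kappa:collider[open]; mu:fork[blocks]; beta:collider[blocks] ⇒ blocked
  3. tau → kappa ← mu → phi → gamma ← eps — kappa:collider[open]; mu:fork[blocks]; phi:chain[blocks]; gamma:collider[blocks] ⇒ blocked
  4. tau → phi ← mu → beta ← eps — phi:collider[open]; mu:fork[blocks]; beta:collider[blocks] ⇒ blocked
  5. tau → phi ← mu → kappa → eps — phi:collider[open]; mu:fork[blocks]; kappa:chain[blocks] ⇒ blocked
  6. tau → phi → gamma ← eps — phi:chain[blocks]; gamma:collider[blocks] ⇒ blocked
Since every path is blocked, d-separation holds.

Yes — tau and eps are d-separated given {kappa, mu, phi}.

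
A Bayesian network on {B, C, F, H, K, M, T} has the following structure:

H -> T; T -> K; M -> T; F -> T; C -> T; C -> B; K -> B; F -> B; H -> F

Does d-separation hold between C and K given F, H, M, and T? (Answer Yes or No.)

Enumerating the 6 paths from C to K and testing each for blocking by {F, H, M, T}:
  1. C → T ← H → F → B ← K — T:collider[open]; H:fork[blocks]; F:chain[blocks]; B:collider[blocks] ⇒ blocked
  2. C → T → K — T:chain[blocks] ⇒ blocked
  3. C → T ← F → B ← K — T:collider[open]; F:fork[blocks]; B:collider[blocks] ⇒ blocked
  4. C → B ← K — B:collider[blocks] ⇒ blocked
  5. C → B ← F → T → K — B:collider[blocks]; F:fork[blocks]; T:chain[blocks] ⇒ blocked
  6. C → B ← F ← H → T → K — B:collider[blocks]; F:chain[blocks]; H:fork[blocks]; T:chain[blocks] ⇒ blocked
Every path is blocked, so C and K are d-separated given {F, H, M, T}.

Yes — C and K are d-separated given {F, H, M, T}.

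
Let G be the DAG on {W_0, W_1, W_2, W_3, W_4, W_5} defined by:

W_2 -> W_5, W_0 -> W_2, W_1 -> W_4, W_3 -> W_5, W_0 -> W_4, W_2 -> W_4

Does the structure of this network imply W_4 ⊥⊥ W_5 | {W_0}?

No

2 paths connect W_4 and W_5; each must be blocked for d-separation to hold:
Path 1: W_4 ← W_0 → W_2 → W_5
  W_0 is a fork here and W_0 is conditioned on, so the path is blocked at W_0.
Path 2: W_4 ← W_2 → W_5
  W_2 is a fork and W_2 is not conditioned on — no node blocks this path, so it is active.
At least one path is unblocked, so d-separation fails.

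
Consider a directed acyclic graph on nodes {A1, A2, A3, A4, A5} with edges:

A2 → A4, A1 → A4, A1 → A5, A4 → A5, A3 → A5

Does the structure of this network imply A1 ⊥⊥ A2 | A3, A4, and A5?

We examine all 2 paths between A1 and A2:
  1. A1 → A4 ← A2 — A4:collider[open] ⇒ active
  2. A1 → A5 ← A4 ← A2 — A5:collider[open]; A4:chain[blocks] ⇒ blocked
At least one path is unblocked, so d-separation fails.

No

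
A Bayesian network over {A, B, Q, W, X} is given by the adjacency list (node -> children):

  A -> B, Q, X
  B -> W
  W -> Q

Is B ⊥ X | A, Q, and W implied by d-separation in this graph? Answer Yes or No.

Yes — B and X are d-separated given {A, Q, W}.

Enumerating the 2 paths from B to X and testing each for blocking by {A, Q, W}:
Path 1: B ← A → X
  A is a fork here and A is conditioned on, so the path is blocked at A.
Path 2: B → W → Q ← A → X
  W is a chain here and W is conditioned on, so the path is blocked at W.
Every path is blocked, so B and X are d-separated given {A, Q, W}.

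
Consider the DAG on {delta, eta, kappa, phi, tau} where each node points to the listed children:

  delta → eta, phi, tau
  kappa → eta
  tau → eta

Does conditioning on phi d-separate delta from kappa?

Yes

2 paths connect delta and kappa; each must be blocked for d-separation to hold:
Path 1: delta → eta ← kappa
  eta is a collider here and neither eta nor any of its descendants is conditioned on, so the collider stays closed — the path is blocked at eta.
Path 2: delta → tau → eta ← kappa
  eta is a collider here and neither eta nor any of its descendants is conditioned on, so the collider stays closed — the path is blocked at eta.
All paths are blocked; delta ⊥ kappa | {phi} holds.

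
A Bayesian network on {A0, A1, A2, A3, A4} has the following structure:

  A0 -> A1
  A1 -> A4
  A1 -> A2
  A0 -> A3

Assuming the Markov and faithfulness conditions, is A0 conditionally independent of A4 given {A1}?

There is one path between A0 and A4:
Path 1: A0 → A1 → A4
  A1 is a chain here and A1 is conditioned on, so the path is blocked at A1.
Every path is blocked, so A0 and A4 are d-separated given {A1}.

Yes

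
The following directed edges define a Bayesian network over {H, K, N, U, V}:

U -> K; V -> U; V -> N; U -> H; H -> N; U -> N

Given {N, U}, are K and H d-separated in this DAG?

There are 3 undirected paths between K and H; checking each against the conditioning set {N, U}:
Path 1: K ← U → N ← H
  U is a fork here and U is conditioned on, so the path is blocked at U.
Path 2: K ← U → H
  U is a fork here and U is conditioned on, so the path is blocked at U.
Path 3: K ← U ← V → N ← H
  U is a chain here and U is conditioned on, so the path is blocked at U.
All paths are blocked; K ⊥ H | {N, U} holds.

Yes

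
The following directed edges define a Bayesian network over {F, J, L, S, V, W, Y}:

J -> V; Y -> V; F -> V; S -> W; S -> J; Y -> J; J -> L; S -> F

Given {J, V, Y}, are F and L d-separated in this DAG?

Yes

We examine all 3 paths between F and L:
  1. F ← S → J → L — S:fork[open]; J:chain[blocks] ⇒ blocked
  2. F → V ← J → L — V:collider[open]; J:fork[blocks] ⇒ blocked
  3. F → V ← Y → J → L — V:collider[open]; Y:fork[blocks]; J:chain[blocks] ⇒ blocked
All paths are blocked; F ⊥ L | {J, V, Y} holds.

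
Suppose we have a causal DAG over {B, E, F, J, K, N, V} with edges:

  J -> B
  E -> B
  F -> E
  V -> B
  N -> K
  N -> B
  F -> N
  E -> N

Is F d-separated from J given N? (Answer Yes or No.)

Yes

4 paths connect F and J; each must be blocked for d-separation to hold:
Path 1: F → E → B ← J
  B is a collider here and neither B nor any of its descendants is conditioned on, so the collider stays closed — the path is blocked at B.
Path 2: F → E → N → B ← J
  N is a chain here and N is conditioned on, so the path is blocked at N.
Path 3: F → N ← E → B ← J
  B is a collider here and neither B nor any of its descendants is conditioned on, so the collider stays closed — the path is blocked at B.
Path 4: F → N → B ← J
  N is a chain here and N is conditioned on, so the path is blocked at N.
Since every path is blocked, d-separation holds.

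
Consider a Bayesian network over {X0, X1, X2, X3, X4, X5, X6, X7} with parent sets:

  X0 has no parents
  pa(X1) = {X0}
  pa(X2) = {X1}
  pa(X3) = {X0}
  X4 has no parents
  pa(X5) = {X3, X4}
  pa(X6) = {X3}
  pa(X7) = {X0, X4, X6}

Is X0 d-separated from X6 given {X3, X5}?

Yes

Enumerating the 4 paths from X0 to X6 and testing each for blocking by {X3, X5}:
  1. X0 → X3 → X5 ← X4 → X7 ← X6 — X3:chain[blocks]; X5:collider[open]; X4:fork[open]; X7:collider[blocks] ⇒ blocked
  2. X0 → X3 → X6 — X3:chain[blocks] ⇒ blocked
  3. X0 → X7 ← X6 — X7:collider[blocks] ⇒ blocked
  4. X0 → X7 ← X4 → X5 ← X3 → X6 — X7:collider[blocks]; X4:fork[open]; X5:collider[open]; X3:fork[blocks] ⇒ blocked
Every path is blocked, so X0 and X6 are d-separated given {X3, X5}.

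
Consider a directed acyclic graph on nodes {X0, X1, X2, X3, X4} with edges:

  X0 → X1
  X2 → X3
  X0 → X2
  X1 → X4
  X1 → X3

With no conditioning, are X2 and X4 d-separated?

No

Enumerating the 2 paths from X2 to X4 and testing each for blocking by ∅:
Path 1: X2 → X3 ← X1 → X4
  X3 is a collider here and neither X3 nor any of its descendants is conditioned on, so the collider stays closed — the path is blocked at X3.
Path 2: X2 ← X0 → X1 → X4
  X0 is a fork and X0 is not conditioned on; X1 is a chain and X1 is not conditioned on — no node blocks this path, so it is active.
Because an active path exists, X2 and X4 are not d-separated.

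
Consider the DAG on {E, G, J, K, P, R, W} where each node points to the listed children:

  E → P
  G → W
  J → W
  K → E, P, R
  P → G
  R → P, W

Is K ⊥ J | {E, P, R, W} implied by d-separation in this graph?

Yes — K and J are d-separated given {E, P, R, W}.

There are 6 undirected paths between K and J; checking each against the conditioning set {E, P, R, W}:
Path 1: K → E → P → G → W ← J
  E is a chain here and E is conditioned on, so the path is blocked at E.
Path 2: K → E → P ← R → W ← J
  E is a chain here and E is conditioned on, so the path is blocked at E.
Path 3: K → P → G → W ← J
  P is a chain here and P is conditioned on, so the path is blocked at P.
Path 4: K → P ← R → W ← J
  R is a fork here and R is conditioned on, so the path is blocked at R.
Path 5: K → R → W ← J
  R is a chain here and R is conditioned on, so the path is blocked at R.
Path 6: K → R → P → G → W ← J
  R is a chain here and R is conditioned on, so the path is blocked at R.
Every path is blocked, so K and J are d-separated given {E, P, R, W}.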